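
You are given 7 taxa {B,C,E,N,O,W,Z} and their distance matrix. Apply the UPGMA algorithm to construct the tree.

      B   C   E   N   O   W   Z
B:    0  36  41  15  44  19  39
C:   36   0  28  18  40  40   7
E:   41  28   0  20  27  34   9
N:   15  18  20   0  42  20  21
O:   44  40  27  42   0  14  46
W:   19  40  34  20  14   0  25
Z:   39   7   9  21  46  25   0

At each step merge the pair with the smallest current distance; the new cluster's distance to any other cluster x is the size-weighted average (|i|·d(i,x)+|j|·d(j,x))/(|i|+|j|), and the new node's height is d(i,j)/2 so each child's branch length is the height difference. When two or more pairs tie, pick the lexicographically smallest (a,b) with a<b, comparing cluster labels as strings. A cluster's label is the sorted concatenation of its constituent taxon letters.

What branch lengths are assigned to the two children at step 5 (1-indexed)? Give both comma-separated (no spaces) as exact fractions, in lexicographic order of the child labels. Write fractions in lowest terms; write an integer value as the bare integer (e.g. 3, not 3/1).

iteration 1: select C,Z (d=7); attach at lengths (7/2, 7/2); label the merged cluster CZ
  updated: d(B,CZ)=75/2, d(CZ,E)=37/2, d(CZ,N)=39/2, d(CZ,O)=43, d(CZ,W)=65/2
iteration 2: select O,W (d=14); attach at lengths (7, 7); label the merged cluster OW
  updated: d(B,OW)=63/2, d(CZ,OW)=151/4, d(E,OW)=61/2, d(N,OW)=31
iteration 3: select B,N (d=15); attach at lengths (15/2, 15/2); label the merged cluster BN
  updated: d(BN,CZ)=57/2, d(BN,E)=61/2, d(BN,OW)=125/4
iteration 4: select CZ,E (d=37/2); attach at lengths (23/4, 37/4); label the merged cluster CEZ
  updated: d(BN,CEZ)=175/6, d(CEZ,OW)=106/3
iteration 5: select BN,CEZ (d=175/6); attach at lengths (85/12, 16/3); label the merged cluster BCENZ
  updated: d(BCENZ,OW)=337/10
iteration 6: select BCENZ,OW (d=337/10); attach at lengths (34/15, 197/20); label the merged cluster BCENOWZ
final tree: (((B:15/2,N:15/2):85/12,((C:7/2,Z:7/2):23/4,E:37/4):16/3):34/15,(O:7,W:7):197/20)
total length: 1133/15

85/12,16/3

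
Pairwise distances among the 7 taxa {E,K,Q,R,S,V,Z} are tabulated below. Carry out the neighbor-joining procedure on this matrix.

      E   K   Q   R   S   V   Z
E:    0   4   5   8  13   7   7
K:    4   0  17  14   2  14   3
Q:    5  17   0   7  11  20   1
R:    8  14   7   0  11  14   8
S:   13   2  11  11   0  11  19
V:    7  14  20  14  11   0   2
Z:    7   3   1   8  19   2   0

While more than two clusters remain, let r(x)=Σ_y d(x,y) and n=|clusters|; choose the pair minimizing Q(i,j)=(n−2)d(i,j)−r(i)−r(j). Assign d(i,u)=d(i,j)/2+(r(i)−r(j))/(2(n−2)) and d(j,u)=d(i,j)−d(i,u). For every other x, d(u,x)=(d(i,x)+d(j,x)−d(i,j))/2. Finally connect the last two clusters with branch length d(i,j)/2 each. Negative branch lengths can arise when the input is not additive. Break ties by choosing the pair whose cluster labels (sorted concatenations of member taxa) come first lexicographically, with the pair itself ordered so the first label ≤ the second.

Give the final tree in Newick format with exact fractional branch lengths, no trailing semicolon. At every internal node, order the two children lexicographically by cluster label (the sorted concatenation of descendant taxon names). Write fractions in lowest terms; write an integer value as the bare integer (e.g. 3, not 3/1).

(((E:9/8,(Q:19/6,R:23/6):15/8):3/4,(K:-3/10,S:23/10):47/8):31/16,(V:69/16,Z:-37/16):31/16)

step 1: merge (K,S) at d=2, Q=-111; branch lengths K→-3/10, S→23/10; new cluster KS
  updated: d(E,KS)=15/2, d(KS,Q)=13, d(KS,R)=23/2, d(KS,V)=23/2, d(KS,Z)=10
step 2: merge (V,Z) at d=2, Q=-149/2; branch lengths V→69/16, Z→-37/16; new cluster VZ
  updated: d(E,VZ)=6, d(KS,VZ)=39/4, d(Q,VZ)=19/2, d(R,VZ)=10
step 3: merge (Q,R) at d=7, Q=-50; branch lengths Q→19/6, R→23/6; new cluster QR
  updated: d(E,QR)=3, d(KS,QR)=35/4, d(QR,VZ)=25/4
step 4: merge (E,QR) at d=3, Q=-57/2; branch lengths E→9/8, QR→15/8; new cluster EQR
  updated: d(EQR,KS)=53/8, d(EQR,VZ)=37/8
step 5: merge (EQR,KS) at d=53/8, Q=-21; branch lengths EQR→3/4, KS→47/8; new cluster EKQRS
  updated: d(EKQRS,VZ)=31/8
step 6: merge (EKQRS,VZ) at d=31/8; branch lengths EKQRS→31/16, VZ→31/16; new cluster EKQRSVZ
final tree: (((E:9/8,(Q:19/6,R:23/6):15/8):3/4,(K:-3/10,S:23/10):47/8):31/16,(V:69/16,Z:-37/16):31/16)
total length: 49/2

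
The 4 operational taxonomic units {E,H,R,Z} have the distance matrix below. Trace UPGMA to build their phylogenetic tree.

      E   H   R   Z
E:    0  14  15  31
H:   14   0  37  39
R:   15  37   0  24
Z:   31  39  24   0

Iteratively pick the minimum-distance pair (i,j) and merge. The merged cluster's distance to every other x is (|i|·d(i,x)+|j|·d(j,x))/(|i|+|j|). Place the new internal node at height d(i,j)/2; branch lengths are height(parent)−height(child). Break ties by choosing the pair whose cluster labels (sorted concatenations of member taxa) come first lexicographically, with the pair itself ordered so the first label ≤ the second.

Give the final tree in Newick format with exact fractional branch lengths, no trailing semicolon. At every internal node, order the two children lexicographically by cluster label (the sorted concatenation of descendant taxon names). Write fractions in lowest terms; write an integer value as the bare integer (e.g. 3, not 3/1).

((E:7,H:7):33/4,(R:12,Z:12):13/4)

iteration 1: select E,H (d=14); attach at lengths (7, 7); label the merged cluster EH
  updated: d(EH,R)=26, d(EH,Z)=35
iteration 2: select R,Z (d=24); attach at lengths (12, 12); label the merged cluster RZ
  updated: d(EH,RZ)=61/2
iteration 3: select EH,RZ (d=61/2); attach at lengths (33/4, 13/4); label the merged cluster EHRZ
final tree: ((E:7,H:7):33/4,(R:12,Z:12):13/4)
total length: 99/2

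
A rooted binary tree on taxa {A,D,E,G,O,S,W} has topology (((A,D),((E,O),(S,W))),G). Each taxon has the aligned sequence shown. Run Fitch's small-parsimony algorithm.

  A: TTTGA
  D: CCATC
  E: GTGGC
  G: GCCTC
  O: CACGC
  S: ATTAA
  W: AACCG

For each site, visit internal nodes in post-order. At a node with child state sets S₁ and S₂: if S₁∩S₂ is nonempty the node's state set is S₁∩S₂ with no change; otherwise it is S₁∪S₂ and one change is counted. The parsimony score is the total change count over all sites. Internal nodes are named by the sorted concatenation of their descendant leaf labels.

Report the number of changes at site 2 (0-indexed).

4

AD@0: {T} ∪ {C} = {C,T} (union, +1)
EO@0: {G} ∪ {C} = {C,G} (union, +1)
SW@0: {A} ∩ {A} = {A} (intersection, +0)
EOSW@0: {C,G} ∪ {A} = {A,C,G} (union, +1)
ADEOSW@0: {C,T} ∩ {A,C,G} = {C} (intersection, +0)
ADEGOSW@0: {C} ∪ {G} = {C,G} (union, +1)
AD@1: {T} ∪ {C} = {C,T} (union, +1)
EO@1: {T} ∪ {A} = {A,T} (union, +1)
SW@1: {T} ∪ {A} = {A,T} (union, +1)
EOSW@1: {A,T} ∩ {A,T} = {A,T} (intersection, +0)
ADEOSW@1: {C,T} ∩ {A,T} = {T} (intersection, +0)
ADEGOSW@1: {T} ∪ {C} = {C,T} (union, +1)
AD@2: {T} ∪ {A} = {A,T} (union, +1)
EO@2: {G} ∪ {C} = {C,G} (union, +1)
SW@2: {T} ∪ {C} = {C,T} (union, +1)
EOSW@2: {C,G} ∩ {C,T} = {C} (intersection, +0)
ADEOSW@2: {A,T} ∪ {C} = {A,C,T} (union, +1)
ADEGOSW@2: {A,C,T} ∩ {C} = {C} (intersection, +0)
AD@3: {G} ∪ {T} = {G,T} (union, +1)
EO@3: {G} ∩ {G} = {G} (intersection, +0)
SW@3: {A} ∪ {C} = {A,C} (union, +1)
EOSW@3: {G} ∪ {A,C} = {A,C,G} (union, +1)
ADEOSW@3: {G,T} ∩ {A,C,G} = {G} (intersection, +0)
ADEGOSW@3: {G} ∪ {T} = {G,T} (union, +1)
AD@4: {A} ∪ {C} = {A,C} (union, +1)
EO@4: {C} ∩ {C} = {C} (intersection, +0)
SW@4: {A} ∪ {G} = {A,G} (union, +1)
EOSW@4: {C} ∪ {A,G} = {A,C,G} (union, +1)
ADEOSW@4: {A,C} ∩ {A,C,G} = {A,C} (intersection, +0)
ADEGOSW@4: {A,C} ∩ {C} = {C} (intersection, +0)
per-site changes: [4, 4, 4, 4, 3]; total = 19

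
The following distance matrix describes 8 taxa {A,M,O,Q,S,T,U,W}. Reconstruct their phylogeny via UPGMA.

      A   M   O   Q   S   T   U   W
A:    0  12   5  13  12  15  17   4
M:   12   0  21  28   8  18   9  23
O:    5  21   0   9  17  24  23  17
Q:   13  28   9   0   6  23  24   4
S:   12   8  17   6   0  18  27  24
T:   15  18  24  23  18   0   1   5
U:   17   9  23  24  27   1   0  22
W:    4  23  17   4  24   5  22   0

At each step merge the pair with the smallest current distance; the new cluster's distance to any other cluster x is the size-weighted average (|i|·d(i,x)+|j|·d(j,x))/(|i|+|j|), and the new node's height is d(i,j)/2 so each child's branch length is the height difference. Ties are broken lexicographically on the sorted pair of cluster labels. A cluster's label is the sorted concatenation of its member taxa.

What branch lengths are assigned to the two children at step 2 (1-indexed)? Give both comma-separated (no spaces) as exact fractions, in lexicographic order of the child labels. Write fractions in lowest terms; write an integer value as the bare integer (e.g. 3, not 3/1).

step 1: merge (T,U) at d=1; branch lengths T→1/2, U→1/2; new cluster TU
  updated: d(A,TU)=16, d(M,TU)=27/2, d(O,TU)=47/2, d(Q,TU)=47/2, d(S,TU)=45/2, d(TU,W)=27/2
step 2: merge (A,W) at d=4; branch lengths A→2, W→2; new cluster AW
  updated: d(AW,M)=35/2, d(AW,O)=11, d(AW,Q)=17/2, d(AW,S)=18, d(AW,TU)=59/4
step 3: merge (Q,S) at d=6; branch lengths Q→3, S→3; new cluster QS
  updated: d(AW,QS)=53/4, d(M,QS)=18, d(O,QS)=13, d(QS,TU)=23
step 4: merge (AW,O) at d=11; branch lengths AW→7/2, O→11/2; new cluster AOW
  updated: d(AOW,M)=56/3, d(AOW,QS)=79/6, d(AOW,TU)=53/3
step 5: merge (AOW,QS) at d=79/6; branch lengths AOW→13/12, QS→43/12; new cluster AOQSW
  updated: d(AOQSW,M)=92/5, d(AOQSW,TU)=99/5
step 6: merge (M,TU) at d=27/2; branch lengths M→27/4, TU→25/4; new cluster MTU
  updated: d(AOQSW,MTU)=58/3
step 7: merge (AOQSW,MTU) at d=58/3; branch lengths AOQSW→37/12, MTU→35/12; new cluster AMOQSTUW
final tree: ((((A:2,W:2):7/2,O:11/2):13/12,(Q:3,S:3):43/12):37/12,(M:27/4,(T:1/2,U:1/2):25/4):35/12)
total length: 131/3

2,2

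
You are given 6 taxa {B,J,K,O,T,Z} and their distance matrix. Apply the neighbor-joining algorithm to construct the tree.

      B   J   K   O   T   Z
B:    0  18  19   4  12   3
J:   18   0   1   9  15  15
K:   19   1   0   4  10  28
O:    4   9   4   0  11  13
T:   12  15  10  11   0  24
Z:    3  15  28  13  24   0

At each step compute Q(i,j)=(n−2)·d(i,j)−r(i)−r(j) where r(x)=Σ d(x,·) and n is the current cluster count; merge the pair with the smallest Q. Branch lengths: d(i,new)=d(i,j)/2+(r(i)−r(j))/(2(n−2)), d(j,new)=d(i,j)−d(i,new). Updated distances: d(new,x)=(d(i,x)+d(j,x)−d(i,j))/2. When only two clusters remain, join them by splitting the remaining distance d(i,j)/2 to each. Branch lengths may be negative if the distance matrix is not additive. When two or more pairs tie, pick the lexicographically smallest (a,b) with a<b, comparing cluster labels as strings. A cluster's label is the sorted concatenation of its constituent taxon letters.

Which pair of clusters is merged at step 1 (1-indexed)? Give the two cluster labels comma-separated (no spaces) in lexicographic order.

iteration 1: select B,Z (d=3, Q=-127); attach at lengths (-15/8, 39/8); label the merged cluster BZ
  updated: d(BZ,J)=15, d(BZ,K)=22, d(BZ,O)=7, d(BZ,T)=33/2
iteration 2: select J,K (d=1, Q=-74); attach at lengths (1, 0); label the merged cluster JK
  updated: d(BZ,JK)=18, d(JK,O)=6, d(JK,T)=12
iteration 3: select BZ,O (d=7, Q=-103/2); attach at lengths (63/8, -7/8); label the merged cluster BOZ
  updated: d(BOZ,JK)=17/2, d(BOZ,T)=41/4
iteration 4: select BOZ,JK (d=17/2, Q=-123/4); attach at lengths (27/8, 41/8); label the merged cluster BJKOZ
  updated: d(BJKOZ,T)=55/8
iteration 5: select BJKOZ,T (d=55/8); attach at lengths (55/16, 55/16); label the merged cluster BJKOTZ
final tree: ((((B:-15/8,Z:39/8):63/8,O:-7/8):27/8,(J:1,K:0):41/8):55/16,T:55/16)
total length: 211/8

B,Z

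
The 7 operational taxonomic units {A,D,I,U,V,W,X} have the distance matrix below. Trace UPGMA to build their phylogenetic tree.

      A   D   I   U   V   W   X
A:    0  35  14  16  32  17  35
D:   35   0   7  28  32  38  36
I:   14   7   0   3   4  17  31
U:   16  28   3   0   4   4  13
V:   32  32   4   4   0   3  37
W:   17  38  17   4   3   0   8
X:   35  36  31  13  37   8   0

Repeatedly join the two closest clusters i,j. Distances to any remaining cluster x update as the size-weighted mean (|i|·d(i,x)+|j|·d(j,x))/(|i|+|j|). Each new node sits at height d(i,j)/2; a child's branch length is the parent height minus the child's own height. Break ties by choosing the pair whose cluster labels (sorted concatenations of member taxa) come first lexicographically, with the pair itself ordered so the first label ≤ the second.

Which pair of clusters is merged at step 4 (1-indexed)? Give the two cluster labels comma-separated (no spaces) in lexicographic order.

A,IUVW

iteration 1: select I,U (d=3); attach at lengths (3/2, 3/2); label the merged cluster IU
  updated: d(A,IU)=15, d(D,IU)=35/2, d(IU,V)=4, d(IU,W)=21/2, d(IU,X)=22
iteration 2: select V,W (d=3); attach at lengths (3/2, 3/2); label the merged cluster VW
  updated: d(A,VW)=49/2, d(D,VW)=35, d(IU,VW)=29/4, d(VW,X)=45/2
iteration 3: select IU,VW (d=29/4); attach at lengths (17/8, 17/8); label the merged cluster IUVW
  updated: d(A,IUVW)=79/4, d(D,IUVW)=105/4, d(IUVW,X)=89/4
iteration 4: select A,IUVW (d=79/4); attach at lengths (79/8, 25/4); label the merged cluster AIUVW
  updated: d(AIUVW,D)=28, d(AIUVW,X)=124/5
iteration 5: select AIUVW,X (d=124/5); attach at lengths (101/40, 62/5); label the merged cluster AIUVWX
  updated: d(AIUVWX,D)=88/3
iteration 6: select AIUVWX,D (d=88/3); attach at lengths (34/15, 44/3); label the merged cluster ADIUVWX
final tree: (((A:79/8,((I:3/2,U:3/2):17/8,(V:3/2,W:3/2):17/8):25/4):101/40,X:62/5):34/15,D:44/3)
total length: 1747/30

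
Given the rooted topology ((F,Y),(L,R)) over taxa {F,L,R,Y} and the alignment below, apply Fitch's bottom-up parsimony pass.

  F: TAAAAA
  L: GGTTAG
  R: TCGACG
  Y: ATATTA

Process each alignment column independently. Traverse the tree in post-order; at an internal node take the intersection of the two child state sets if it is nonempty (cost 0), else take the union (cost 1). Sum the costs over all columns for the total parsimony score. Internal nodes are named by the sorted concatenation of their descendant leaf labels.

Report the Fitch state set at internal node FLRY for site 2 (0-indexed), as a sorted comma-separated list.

FY@0: {T} ∪ {A} = {A,T} (union, +1)
LR@0: {G} ∪ {T} = {G,T} (union, +1)
FLRY@0: {A,T} ∩ {G,T} = {T} (intersection, +0)
FY@1: {A} ∪ {T} = {A,T} (union, +1)
LR@1: {G} ∪ {C} = {C,G} (union, +1)
FLRY@1: {A,T} ∪ {C,G} = {A,C,G,T} (union, +1)
FY@2: {A} ∩ {A} = {A} (intersection, +0)
LR@2: {T} ∪ {G} = {G,T} (union, +1)
FLRY@2: {A} ∪ {G,T} = {A,G,T} (union, +1)
FY@3: {A} ∪ {T} = {A,T} (union, +1)
LR@3: {T} ∪ {A} = {A,T} (union, +1)
FLRY@3: {A,T} ∩ {A,T} = {A,T} (intersection, +0)
FY@4: {A} ∪ {T} = {A,T} (union, +1)
LR@4: {A} ∪ {C} = {A,C} (union, +1)
FLRY@4: {A,T} ∩ {A,C} = {A} (intersection, +0)
FY@5: {A} ∩ {A} = {A} (intersection, +0)
LR@5: {G} ∩ {G} = {G} (intersection, +0)
FLRY@5: {A} ∪ {G} = {A,G} (union, +1)
per-site changes: [2, 3, 2, 2, 2, 1]; total = 12

A,G,T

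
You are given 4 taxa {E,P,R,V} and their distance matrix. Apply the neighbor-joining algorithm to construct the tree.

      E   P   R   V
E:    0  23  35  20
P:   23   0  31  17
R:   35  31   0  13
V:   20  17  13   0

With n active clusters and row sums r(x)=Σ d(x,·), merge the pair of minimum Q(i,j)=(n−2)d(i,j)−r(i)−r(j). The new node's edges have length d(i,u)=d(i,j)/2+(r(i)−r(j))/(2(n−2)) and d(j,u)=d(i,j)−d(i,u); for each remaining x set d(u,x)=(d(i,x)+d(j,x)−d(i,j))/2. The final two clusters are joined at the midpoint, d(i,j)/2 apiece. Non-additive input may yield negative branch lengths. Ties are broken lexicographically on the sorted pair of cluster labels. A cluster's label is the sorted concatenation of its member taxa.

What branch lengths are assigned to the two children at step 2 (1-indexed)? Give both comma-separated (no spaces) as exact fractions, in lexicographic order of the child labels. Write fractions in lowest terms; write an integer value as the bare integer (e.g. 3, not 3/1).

31/4,55/4

step 1: merge (E,P) at d=23, Q=-103; branch lengths E→53/4, P→39/4; new cluster EP
  updated: d(EP,R)=43/2, d(EP,V)=7
step 2: merge (EP,R) at d=43/2, Q=-83/2; branch lengths EP→31/4, R→55/4; new cluster EPR
  updated: d(EPR,V)=-3/4
step 3: merge (EPR,V) at d=-3/4; branch lengths EPR→-3/8, V→-3/8; new cluster EPRV
final tree: (((E:53/4,P:39/4):31/4,R:55/4):-3/8,V:-3/8)
total length: 175/4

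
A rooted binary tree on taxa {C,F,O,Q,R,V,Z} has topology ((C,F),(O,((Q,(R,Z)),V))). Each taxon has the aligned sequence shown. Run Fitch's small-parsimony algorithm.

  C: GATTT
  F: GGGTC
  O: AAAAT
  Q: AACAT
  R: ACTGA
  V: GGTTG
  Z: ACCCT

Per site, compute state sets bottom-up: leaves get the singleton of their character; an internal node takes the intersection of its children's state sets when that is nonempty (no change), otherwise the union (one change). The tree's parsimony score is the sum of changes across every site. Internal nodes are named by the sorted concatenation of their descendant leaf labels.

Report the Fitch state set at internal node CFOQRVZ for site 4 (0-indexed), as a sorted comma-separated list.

CF@0: {G} ∩ {G} = {G} (intersection, +0)
RZ@0: {A} ∩ {A} = {A} (intersection, +0)
QRZ@0: {A} ∩ {A} = {A} (intersection, +0)
QRVZ@0: {A} ∪ {G} = {A,G} (union, +1)
OQRVZ@0: {A} ∩ {A,G} = {A} (intersection, +0)
CFOQRVZ@0: {G} ∪ {A} = {A,G} (union, +1)
CF@1: {A} ∪ {G} = {A,G} (union, +1)
RZ@1: {C} ∩ {C} = {C} (intersection, +0)
QRZ@1: {A} ∪ {C} = {A,C} (union, +1)
QRVZ@1: {A,C} ∪ {G} = {A,C,G} (union, +1)
OQRVZ@1: {A} ∩ {A,C,G} = {A} (intersection, +0)
CFOQRVZ@1: {A,G} ∩ {A} = {A} (intersection, +0)
CF@2: {T} ∪ {G} = {G,T} (union, +1)
RZ@2: {T} ∪ {C} = {C,T} (union, +1)
QRZ@2: {C} ∩ {C,T} = {C} (intersection, +0)
QRVZ@2: {C} ∪ {T} = {C,T} (union, +1)
OQRVZ@2: {A} ∪ {C,T} = {A,C,T} (union, +1)
CFOQRVZ@2: {G,T} ∩ {A,C,T} = {T} (intersection, +0)
CF@3: {T} ∩ {T} = {T} (intersection, +0)
RZ@3: {G} ∪ {C} = {C,G} (union, +1)
QRZ@3: {A} ∪ {C,G} = {A,C,G} (union, +1)
QRVZ@3: {A,C,G} ∪ {T} = {A,C,G,T} (union, +1)
OQRVZ@3: {A} ∩ {A,C,G,T} = {A} (intersection, +0)
CFOQRVZ@3: {T} ∪ {A} = {A,T} (union, +1)
CF@4: {T} ∪ {C} = {C,T} (union, +1)
RZ@4: {A} ∪ {T} = {A,T} (union, +1)
QRZ@4: {T} ∩ {A,T} = {T} (intersection, +0)
QRVZ@4: {T} ∪ {G} = {G,T} (union, +1)
OQRVZ@4: {T} ∩ {G,T} = {T} (intersection, +0)
CFOQRVZ@4: {C,T} ∩ {T} = {T} (intersection, +0)
per-site changes: [2, 3, 4, 4, 3]; total = 16

T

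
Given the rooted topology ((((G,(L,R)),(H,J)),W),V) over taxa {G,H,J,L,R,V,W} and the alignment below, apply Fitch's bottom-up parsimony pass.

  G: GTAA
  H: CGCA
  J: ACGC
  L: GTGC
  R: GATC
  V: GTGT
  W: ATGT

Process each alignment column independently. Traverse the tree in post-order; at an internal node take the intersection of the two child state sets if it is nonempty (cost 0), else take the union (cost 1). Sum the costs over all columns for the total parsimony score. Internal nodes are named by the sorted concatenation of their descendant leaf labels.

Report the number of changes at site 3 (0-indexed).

LR@0: {G} ∩ {G} = {G} (intersection, +0)
GLR@0: {G} ∩ {G} = {G} (intersection, +0)
HJ@0: {C} ∪ {A} = {A,C} (union, +1)
GHJLR@0: {G} ∪ {A,C} = {A,C,G} (union, +1)
GHJLRW@0: {A,C,G} ∩ {A} = {A} (intersection, +0)
GHJLRVW@0: {A} ∪ {G} = {A,G} (union, +1)
LR@1: {T} ∪ {A} = {A,T} (union, +1)
GLR@1: {T} ∩ {A,T} = {T} (intersection, +0)
HJ@1: {G} ∪ {C} = {C,G} (union, +1)
GHJLR@1: {T} ∪ {C,G} = {C,G,T} (union, +1)
GHJLRW@1: {C,G,T} ∩ {T} = {T} (intersection, +0)
GHJLRVW@1: {T} ∩ {T} = {T} (intersection, +0)
LR@2: {G} ∪ {T} = {G,T} (union, +1)
GLR@2: {A} ∪ {G,T} = {A,G,T} (union, +1)
HJ@2: {C} ∪ {G} = {C,G} (union, +1)
GHJLR@2: {A,G,T} ∩ {C,G} = {G} (intersection, +0)
GHJLRW@2: {G} ∩ {G} = {G} (intersection, +0)
GHJLRVW@2: {G} ∩ {G} = {G} (intersection, +0)
LR@3: {C} ∩ {C} = {C} (intersection, +0)
GLR@3: {A} ∪ {C} = {A,C} (union, +1)
HJ@3: {A} ∪ {C} = {A,C} (union, +1)
GHJLR@3: {A,C} ∩ {A,C} = {A,C} (intersection, +0)
GHJLRW@3: {A,C} ∪ {T} = {A,C,T} (union, +1)
GHJLRVW@3: {A,C,T} ∩ {T} = {T} (intersection, +0)
per-site changes: [3, 3, 3, 3]; total = 12

3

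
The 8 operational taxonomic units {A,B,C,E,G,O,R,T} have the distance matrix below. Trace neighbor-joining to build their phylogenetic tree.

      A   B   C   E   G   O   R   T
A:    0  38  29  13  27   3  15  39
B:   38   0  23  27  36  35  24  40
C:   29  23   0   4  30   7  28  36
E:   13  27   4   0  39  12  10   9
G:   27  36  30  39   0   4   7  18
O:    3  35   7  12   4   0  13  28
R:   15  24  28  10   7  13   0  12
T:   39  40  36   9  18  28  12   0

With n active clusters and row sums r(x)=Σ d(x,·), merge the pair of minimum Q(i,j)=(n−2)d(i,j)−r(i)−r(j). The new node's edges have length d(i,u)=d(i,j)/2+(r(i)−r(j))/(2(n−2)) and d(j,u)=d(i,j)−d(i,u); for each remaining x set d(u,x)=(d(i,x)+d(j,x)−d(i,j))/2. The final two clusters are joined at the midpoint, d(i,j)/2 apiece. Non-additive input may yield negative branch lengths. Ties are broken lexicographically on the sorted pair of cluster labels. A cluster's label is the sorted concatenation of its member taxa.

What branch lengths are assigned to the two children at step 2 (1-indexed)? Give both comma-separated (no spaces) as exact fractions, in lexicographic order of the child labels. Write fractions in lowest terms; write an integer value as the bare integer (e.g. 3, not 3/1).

23/4,-7/4

1. join A+O (d=3, Q=-248) ⇒ AO; edges |A|=20/3, |O|=-11/3
  updated: d(AO,B)=35, d(AO,C)=33/2, d(AO,E)=11, d(AO,G)=14, d(AO,R)=25/2, d(AO,T)=32
2. join C+E (d=4, Q=-435/2) ⇒ CE; edges |C|=23/4, |E|=-7/4
  updated: d(AO,CE)=47/4, d(B,CE)=23, d(CE,G)=65/2, d(CE,R)=17, d(CE,T)=41/2
3. join B+CE (d=23, Q=-683/4) ⇒ BCE; edges |B|=581/32, |CE|=155/32
  updated: d(AO,BCE)=95/8, d(BCE,G)=91/4, d(BCE,R)=9, d(BCE,T)=75/4
4. join AO+BCE (d=95/8, Q=-777/8) ⇒ ABCEO; edges |AO|=349/48, |BCE|=221/48
  updated: d(ABCEO,G)=199/16, d(ABCEO,R)=77/16, d(ABCEO,T)=311/16
5. join ABCEO+R (d=77/16, Q=-407/8) ⇒ ABCEOR; edges |ABCEO|=45/8, |R|=-13/16
  updated: d(ABCEOR,G)=117/16, d(ABCEOR,T)=213/16
6. join ABCEOR+G (d=117/16, Q=-309/8) ⇒ ABCEGOR; edges |ABCEOR|=21/16, |G|=6
  updated: d(ABCEGOR,T)=12
7. join ABCEGOR+T (d=12) ⇒ ABCEGORT; edges |ABCEGOR|=6, |T|=6
final tree: (((((A:20/3,O:-11/3):349/48,(B:581/32,(C:23/4,E:-7/4):155/32):221/48):45/8,R:-13/16):21/16,G:6):6,T:6)
total length: 66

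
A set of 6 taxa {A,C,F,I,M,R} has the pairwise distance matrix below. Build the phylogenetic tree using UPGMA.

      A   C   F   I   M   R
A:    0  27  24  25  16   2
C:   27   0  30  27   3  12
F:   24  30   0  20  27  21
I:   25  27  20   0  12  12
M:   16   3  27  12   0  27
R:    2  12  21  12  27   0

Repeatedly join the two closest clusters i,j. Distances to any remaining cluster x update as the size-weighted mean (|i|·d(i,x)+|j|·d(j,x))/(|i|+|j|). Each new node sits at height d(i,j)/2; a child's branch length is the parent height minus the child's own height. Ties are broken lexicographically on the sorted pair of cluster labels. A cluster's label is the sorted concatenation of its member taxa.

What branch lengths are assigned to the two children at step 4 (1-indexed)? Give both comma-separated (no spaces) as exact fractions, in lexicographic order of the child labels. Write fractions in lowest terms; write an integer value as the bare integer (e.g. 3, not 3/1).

step 1: merge (A,R) at d=2; branch lengths A→1, R→1; new cluster AR
  updated: d(AR,C)=39/2, d(AR,F)=45/2, d(AR,I)=37/2, d(AR,M)=43/2
step 2: merge (C,M) at d=3; branch lengths C→3/2, M→3/2; new cluster CM
  updated: d(AR,CM)=41/2, d(CM,F)=57/2, d(CM,I)=39/2
step 3: merge (AR,I) at d=37/2; branch lengths AR→33/4, I→37/4; new cluster AIR
  updated: d(AIR,CM)=121/6, d(AIR,F)=65/3
step 4: merge (AIR,CM) at d=121/6; branch lengths AIR→5/6, CM→103/12; new cluster ACIMR
  updated: d(ACIMR,F)=122/5
step 5: merge (ACIMR,F) at d=122/5; branch lengths ACIMR→127/60, F→61/5; new cluster ACFIMR
final tree: ((((A:1,R:1):33/4,I:37/4):5/6,(C:3/2,M:3/2):103/12):127/60,F:61/5)
total length: 1387/30

5/6,103/12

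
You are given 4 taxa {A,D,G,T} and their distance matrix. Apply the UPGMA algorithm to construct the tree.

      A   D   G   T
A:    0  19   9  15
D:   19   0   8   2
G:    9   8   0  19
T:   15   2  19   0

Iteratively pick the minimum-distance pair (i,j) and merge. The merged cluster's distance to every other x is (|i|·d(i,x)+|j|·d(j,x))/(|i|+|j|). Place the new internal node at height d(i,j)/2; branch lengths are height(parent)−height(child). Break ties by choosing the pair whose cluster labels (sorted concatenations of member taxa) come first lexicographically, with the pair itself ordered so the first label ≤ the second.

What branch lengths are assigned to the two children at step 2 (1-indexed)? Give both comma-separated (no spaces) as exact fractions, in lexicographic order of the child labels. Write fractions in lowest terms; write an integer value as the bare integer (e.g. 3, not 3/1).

iteration 1: select D,T (d=2); attach at lengths (1, 1); label the merged cluster DT
  updated: d(A,DT)=17, d(DT,G)=27/2
iteration 2: select A,G (d=9); attach at lengths (9/2, 9/2); label the merged cluster AG
  updated: d(AG,DT)=61/4
iteration 3: select AG,DT (d=61/4); attach at lengths (25/8, 53/8); label the merged cluster ADGT
final tree: ((A:9/2,G:9/2):25/8,(D:1,T:1):53/8)
total length: 83/4

9/2,9/2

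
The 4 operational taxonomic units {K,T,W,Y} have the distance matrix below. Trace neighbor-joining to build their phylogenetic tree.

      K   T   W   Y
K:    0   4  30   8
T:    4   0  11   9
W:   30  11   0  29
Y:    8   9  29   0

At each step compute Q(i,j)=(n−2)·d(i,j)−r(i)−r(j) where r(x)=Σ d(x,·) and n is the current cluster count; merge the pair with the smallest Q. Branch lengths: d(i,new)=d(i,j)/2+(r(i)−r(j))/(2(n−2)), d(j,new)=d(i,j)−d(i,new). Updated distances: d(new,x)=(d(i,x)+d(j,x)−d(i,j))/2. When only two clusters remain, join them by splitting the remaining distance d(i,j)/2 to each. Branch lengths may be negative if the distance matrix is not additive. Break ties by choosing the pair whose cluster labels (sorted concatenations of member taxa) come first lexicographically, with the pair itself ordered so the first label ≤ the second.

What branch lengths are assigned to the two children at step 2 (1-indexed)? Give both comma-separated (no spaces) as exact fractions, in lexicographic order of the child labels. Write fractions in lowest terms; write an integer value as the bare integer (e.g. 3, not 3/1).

17/2,-6

iteration 1: select K,Y (d=8, Q=-72); attach at lengths (3, 5); label the merged cluster KY
  updated: d(KY,T)=5/2, d(KY,W)=51/2
iteration 2: select KY,T (d=5/2, Q=-39); attach at lengths (17/2, -6); label the merged cluster KTY
  updated: d(KTY,W)=17
iteration 3: select KTY,W (d=17); attach at lengths (17/2, 17/2); label the merged cluster KTWY
final tree: (((K:3,Y:5):17/2,T:-6):17/2,W:17/2)
total length: 55/2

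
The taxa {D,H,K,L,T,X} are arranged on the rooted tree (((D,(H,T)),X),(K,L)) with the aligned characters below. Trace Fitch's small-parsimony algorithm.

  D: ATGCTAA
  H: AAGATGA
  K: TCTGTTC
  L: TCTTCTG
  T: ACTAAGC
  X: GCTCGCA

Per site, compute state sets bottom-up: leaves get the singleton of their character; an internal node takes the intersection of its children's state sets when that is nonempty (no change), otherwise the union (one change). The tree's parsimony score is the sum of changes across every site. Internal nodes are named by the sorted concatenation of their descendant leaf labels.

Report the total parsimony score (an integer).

[col 0] HT: children H:{A}, T:{A} ∩→ {A}; cost 0
[col 0] DHT: children D:{A}, HT:{A} ∩→ {A}; cost 0
[col 0] DHTX: children DHT:{A}, X:{G} ∪→ {A,G}; cost 1
[col 0] KL: children K:{T}, L:{T} ∩→ {T}; cost 0
[col 0] DHKLTX: children DHTX:{A,G}, KL:{T} ∪→ {A,G,T}; cost 1
[col 1] HT: children H:{A}, T:{C} ∪→ {A,C}; cost 1
[col 1] DHT: children D:{T}, HT:{A,C} ∪→ {A,C,T}; cost 1
[col 1] DHTX: children DHT:{A,C,T}, X:{C} ∩→ {C}; cost 0
[col 1] KL: children K:{C}, L:{C} ∩→ {C}; cost 0
[col 1] DHKLTX: children DHTX:{C}, KL:{C} ∩→ {C}; cost 0
[col 2] HT: children H:{G}, T:{T} ∪→ {G,T}; cost 1
[col 2] DHT: children D:{G}, HT:{G,T} ∩→ {G}; cost 0
[col 2] DHTX: children DHT:{G}, X:{T} ∪→ {G,T}; cost 1
[col 2] KL: children K:{T}, L:{T} ∩→ {T}; cost 0
[col 2] DHKLTX: children DHTX:{G,T}, KL:{T} ∩→ {T}; cost 0
[col 3] HT: children H:{A}, T:{A} ∩→ {A}; cost 0
[col 3] DHT: children D:{C}, HT:{A} ∪→ {A,C}; cost 1
[col 3] DHTX: children DHT:{A,C}, X:{C} ∩→ {C}; cost 0
[col 3] KL: children K:{G}, L:{T} ∪→ {G,T}; cost 1
[col 3] DHKLTX: children DHTX:{C}, KL:{G,T} ∪→ {C,G,T}; cost 1
[col 4] HT: children H:{T}, T:{A} ∪→ {A,T}; cost 1
[col 4] DHT: children D:{T}, HT:{A,T} ∩→ {T}; cost 0
[col 4] DHTX: children DHT:{T}, X:{G} ∪→ {G,T}; cost 1
[col 4] KL: children K:{T}, L:{C} ∪→ {C,T}; cost 1
[col 4] DHKLTX: children DHTX:{G,T}, KL:{C,T} ∩→ {T}; cost 0
[col 5] HT: children H:{G}, T:{G} ∩→ {G}; cost 0
[col 5] DHT: children D:{A}, HT:{G} ∪→ {A,G}; cost 1
[col 5] DHTX: children DHT:{A,G}, X:{C} ∪→ {A,C,G}; cost 1
[col 5] KL: children K:{T}, L:{T} ∩→ {T}; cost 0
[col 5] DHKLTX: children DHTX:{A,C,G}, KL:{T} ∪→ {A,C,G,T}; cost 1
[col 6] HT: children H:{A}, T:{C} ∪→ {A,C}; cost 1
[col 6] DHT: children D:{A}, HT:{A,C} ∩→ {A}; cost 0
[col 6] DHTX: children DHT:{A}, X:{A} ∩→ {A}; cost 0
[col 6] KL: children K:{C}, L:{G} ∪→ {C,G}; cost 1
[col 6] DHKLTX: children DHTX:{A}, KL:{C,G} ∪→ {A,C,G}; cost 1
per-site changes: [2, 2, 2, 3, 3, 3, 3]; total = 18

18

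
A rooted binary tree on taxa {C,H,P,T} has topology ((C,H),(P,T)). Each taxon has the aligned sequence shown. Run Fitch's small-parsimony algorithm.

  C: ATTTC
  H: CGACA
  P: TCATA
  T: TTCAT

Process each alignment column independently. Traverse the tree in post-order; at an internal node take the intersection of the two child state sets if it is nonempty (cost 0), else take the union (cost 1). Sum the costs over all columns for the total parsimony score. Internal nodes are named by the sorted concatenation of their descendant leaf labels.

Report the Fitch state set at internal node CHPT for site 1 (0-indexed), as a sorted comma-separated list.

T

[col 0] CH: children C:{A}, H:{C} ∪→ {A,C}; cost 1
[col 0] PT: children P:{T}, T:{T} ∩→ {T}; cost 0
[col 0] CHPT: children CH:{A,C}, PT:{T} ∪→ {A,C,T}; cost 1
[col 1] CH: children C:{T}, H:{G} ∪→ {G,T}; cost 1
[col 1] PT: children P:{C}, T:{T} ∪→ {C,T}; cost 1
[col 1] CHPT: children CH:{G,T}, PT:{C,T} ∩→ {T}; cost 0
[col 2] CH: children C:{T}, H:{A} ∪→ {A,T}; cost 1
[col 2] PT: children P:{A}, T:{C} ∪→ {A,C}; cost 1
[col 2] CHPT: children CH:{A,T}, PT:{A,C} ∩→ {A}; cost 0
[col 3] CH: children C:{T}, H:{C} ∪→ {C,T}; cost 1
[col 3] PT: children P:{T}, T:{A} ∪→ {A,T}; cost 1
[col 3] CHPT: children CH:{C,T}, PT:{A,T} ∩→ {T}; cost 0
[col 4] CH: children C:{C}, H:{A} ∪→ {A,C}; cost 1
[col 4] PT: children P:{A}, T:{T} ∪→ {A,T}; cost 1
[col 4] CHPT: children CH:{A,C}, PT:{A,T} ∩→ {A}; cost 0
per-site changes: [2, 2, 2, 2, 2]; total = 10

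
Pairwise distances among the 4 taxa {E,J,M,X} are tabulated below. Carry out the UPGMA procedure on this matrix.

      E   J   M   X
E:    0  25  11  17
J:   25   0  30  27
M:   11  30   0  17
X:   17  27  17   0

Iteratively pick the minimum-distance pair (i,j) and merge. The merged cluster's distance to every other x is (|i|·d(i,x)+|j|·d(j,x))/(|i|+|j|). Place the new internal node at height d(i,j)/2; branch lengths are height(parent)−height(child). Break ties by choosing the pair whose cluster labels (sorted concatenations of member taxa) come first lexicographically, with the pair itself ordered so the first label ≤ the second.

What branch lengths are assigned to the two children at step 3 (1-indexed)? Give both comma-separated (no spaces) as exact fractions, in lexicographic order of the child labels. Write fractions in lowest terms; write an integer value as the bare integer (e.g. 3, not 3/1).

iteration 1: select E,M (d=11); attach at lengths (11/2, 11/2); label the merged cluster EM
  updated: d(EM,J)=55/2, d(EM,X)=17
iteration 2: select EM,X (d=17); attach at lengths (3, 17/2); label the merged cluster EMX
  updated: d(EMX,J)=82/3
iteration 3: select EMX,J (d=82/3); attach at lengths (31/6, 41/3); label the merged cluster EJMX
final tree: (((E:11/2,M:11/2):3,X:17/2):31/6,J:41/3)
total length: 124/3

31/6,41/3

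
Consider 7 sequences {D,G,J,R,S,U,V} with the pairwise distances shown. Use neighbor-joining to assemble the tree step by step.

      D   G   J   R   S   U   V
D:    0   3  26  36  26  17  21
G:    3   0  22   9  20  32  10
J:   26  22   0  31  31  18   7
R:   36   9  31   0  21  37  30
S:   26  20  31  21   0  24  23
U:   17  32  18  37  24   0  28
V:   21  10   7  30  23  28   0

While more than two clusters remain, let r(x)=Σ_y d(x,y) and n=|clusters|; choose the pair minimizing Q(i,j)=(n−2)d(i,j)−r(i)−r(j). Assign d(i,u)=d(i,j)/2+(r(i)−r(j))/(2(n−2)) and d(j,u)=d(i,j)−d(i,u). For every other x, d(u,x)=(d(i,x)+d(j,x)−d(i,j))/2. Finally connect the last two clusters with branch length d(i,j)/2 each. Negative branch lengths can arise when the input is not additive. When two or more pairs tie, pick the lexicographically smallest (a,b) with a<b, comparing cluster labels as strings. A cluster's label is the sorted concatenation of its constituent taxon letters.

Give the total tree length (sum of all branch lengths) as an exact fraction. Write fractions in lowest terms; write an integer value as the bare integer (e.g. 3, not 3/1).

step 1: merge (J,V) at d=7, Q=-219; branch lengths J→51/10, V→19/10; new cluster JV
  updated: d(D,JV)=20, d(G,JV)=25/2, d(JV,R)=27, d(JV,S)=47/2, d(JV,U)=39/2
step 2: merge (G,R) at d=9, Q=-341/2; branch lengths G→-35/16, R→179/16; new cluster GR
  updated: d(D,GR)=15, d(GR,JV)=61/4, d(GR,S)=16, d(GR,U)=30
step 3: merge (GR,S) at d=16, Q=-471/4; branch lengths GR→139/24, S→245/24; new cluster GRS
  updated: d(D,GRS)=25/2, d(GRS,JV)=91/8, d(GRS,U)=19
step 4: merge (D,U) at d=17, Q=-71; branch lengths D→7, U→10; new cluster DU
  updated: d(DU,GRS)=29/4, d(DU,JV)=45/4
step 5: merge (DU,GRS) at d=29/4, Q=-239/8; branch lengths DU→57/16, GRS→59/16; new cluster DGRSU
  updated: d(DGRSU,JV)=123/16
step 6: merge (DGRSU,JV) at d=123/16; branch lengths DGRSU→123/32, JV→123/32; new cluster DGJRSUV
final tree: (((D:7,U:10):57/16,((G:-35/16,R:179/16):139/24,S:245/24):59/16):123/32,(J:51/10,V:19/10):123/32)
total length: 1023/16

1023/16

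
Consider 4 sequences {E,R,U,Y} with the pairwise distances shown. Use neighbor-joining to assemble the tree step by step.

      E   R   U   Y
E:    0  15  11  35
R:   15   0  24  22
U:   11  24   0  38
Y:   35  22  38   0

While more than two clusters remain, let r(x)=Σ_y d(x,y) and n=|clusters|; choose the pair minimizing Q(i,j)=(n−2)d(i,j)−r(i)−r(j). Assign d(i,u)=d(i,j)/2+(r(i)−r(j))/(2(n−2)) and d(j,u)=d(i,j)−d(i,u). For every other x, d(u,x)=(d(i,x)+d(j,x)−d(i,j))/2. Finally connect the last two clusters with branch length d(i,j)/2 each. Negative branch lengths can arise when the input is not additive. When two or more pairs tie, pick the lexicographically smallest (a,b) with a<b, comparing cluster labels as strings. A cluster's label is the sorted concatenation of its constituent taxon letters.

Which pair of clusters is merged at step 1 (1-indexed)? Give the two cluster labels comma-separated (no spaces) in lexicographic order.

E,U

1. join E+U (d=11, Q=-112) ⇒ EU; edges |E|=5/2, |U|=17/2
  updated: d(EU,R)=14, d(EU,Y)=31
2. join EU+R (d=14, Q=-67) ⇒ ERU; edges |EU|=23/2, |R|=5/2
  updated: d(ERU,Y)=39/2
3. join ERU+Y (d=39/2) ⇒ ERUY; edges |ERU|=39/4, |Y|=39/4
final tree: (((E:5/2,U:17/2):23/2,R:5/2):39/4,Y:39/4)
total length: 89/2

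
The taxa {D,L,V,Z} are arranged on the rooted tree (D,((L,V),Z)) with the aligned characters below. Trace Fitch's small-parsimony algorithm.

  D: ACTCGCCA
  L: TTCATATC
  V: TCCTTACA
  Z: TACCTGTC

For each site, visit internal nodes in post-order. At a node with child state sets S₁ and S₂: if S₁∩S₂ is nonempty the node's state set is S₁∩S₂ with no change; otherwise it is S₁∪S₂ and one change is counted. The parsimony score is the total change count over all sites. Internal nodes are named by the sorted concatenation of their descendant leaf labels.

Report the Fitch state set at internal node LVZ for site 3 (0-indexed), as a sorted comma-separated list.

A,C,T

LV@0: {T} ∩ {T} = {T} (intersection, +0)
LVZ@0: {T} ∩ {T} = {T} (intersection, +0)
DLVZ@0: {A} ∪ {T} = {A,T} (union, +1)
LV@1: {T} ∪ {C} = {C,T} (union, +1)
LVZ@1: {C,T} ∪ {A} = {A,C,T} (union, +1)
DLVZ@1: {C} ∩ {A,C,T} = {C} (intersection, +0)
LV@2: {C} ∩ {C} = {C} (intersection, +0)
LVZ@2: {C} ∩ {C} = {C} (intersection, +0)
DLVZ@2: {T} ∪ {C} = {C,T} (union, +1)
LV@3: {A} ∪ {T} = {A,T} (union, +1)
LVZ@3: {A,T} ∪ {C} = {A,C,T} (union, +1)
DLVZ@3: {C} ∩ {A,C,T} = {C} (intersection, +0)
LV@4: {T} ∩ {T} = {T} (intersection, +0)
LVZ@4: {T} ∩ {T} = {T} (intersection, +0)
DLVZ@4: {G} ∪ {T} = {G,T} (union, +1)
LV@5: {A} ∩ {A} = {A} (intersection, +0)
LVZ@5: {A} ∪ {G} = {A,G} (union, +1)
DLVZ@5: {C} ∪ {A,G} = {A,C,G} (union, +1)
LV@6: {T} ∪ {C} = {C,T} (union, +1)
LVZ@6: {C,T} ∩ {T} = {T} (intersection, +0)
DLVZ@6: {C} ∪ {T} = {C,T} (union, +1)
LV@7: {C} ∪ {A} = {A,C} (union, +1)
LVZ@7: {A,C} ∩ {C} = {C} (intersection, +0)
DLVZ@7: {A} ∪ {C} = {A,C} (union, +1)
per-site changes: [1, 2, 1, 2, 1, 2, 2, 2]; total = 13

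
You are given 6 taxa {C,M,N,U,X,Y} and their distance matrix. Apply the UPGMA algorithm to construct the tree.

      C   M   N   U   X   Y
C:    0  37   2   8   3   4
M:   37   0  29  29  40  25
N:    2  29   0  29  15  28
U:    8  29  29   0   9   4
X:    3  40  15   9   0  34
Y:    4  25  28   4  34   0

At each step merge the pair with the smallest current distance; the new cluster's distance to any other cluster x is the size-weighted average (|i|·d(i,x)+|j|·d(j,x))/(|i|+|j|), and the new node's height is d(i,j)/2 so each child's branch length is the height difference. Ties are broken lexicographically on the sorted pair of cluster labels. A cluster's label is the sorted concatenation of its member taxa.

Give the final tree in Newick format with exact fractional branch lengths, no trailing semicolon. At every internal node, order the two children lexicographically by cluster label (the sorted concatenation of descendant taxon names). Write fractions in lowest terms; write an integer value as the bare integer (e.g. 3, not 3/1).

((((C:1,N:1):7/2,X:9/2):29/6,(U:2,Y:2):22/3):20/3,M:16)

step 1: merge (C,N) at d=2; branch lengths C→1, N→1; new cluster CN
  updated: d(CN,M)=33, d(CN,U)=37/2, d(CN,X)=9, d(CN,Y)=16
step 2: merge (U,Y) at d=4; branch lengths U→2, Y→2; new cluster UY
  updated: d(CN,UY)=69/4, d(M,UY)=27, d(UY,X)=43/2
step 3: merge (CN,X) at d=9; branch lengths CN→7/2, X→9/2; new cluster CNX
  updated: d(CNX,M)=106/3, d(CNX,UY)=56/3
step 4: merge (CNX,UY) at d=56/3; branch lengths CNX→29/6, UY→22/3; new cluster CNUXY
  updated: d(CNUXY,M)=32
step 5: merge (CNUXY,M) at d=32; branch lengths CNUXY→20/3, M→16; new cluster CMNUXY
final tree: ((((C:1,N:1):7/2,X:9/2):29/6,(U:2,Y:2):22/3):20/3,M:16)
total length: 293/6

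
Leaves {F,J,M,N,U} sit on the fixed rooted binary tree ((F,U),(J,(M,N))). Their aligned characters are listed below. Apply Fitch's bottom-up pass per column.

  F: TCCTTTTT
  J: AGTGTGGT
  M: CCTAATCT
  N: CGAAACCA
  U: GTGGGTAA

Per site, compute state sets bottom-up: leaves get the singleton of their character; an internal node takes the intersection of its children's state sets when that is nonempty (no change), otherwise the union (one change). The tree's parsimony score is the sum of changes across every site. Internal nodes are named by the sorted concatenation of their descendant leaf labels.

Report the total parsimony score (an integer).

FU@0: {T} ∪ {G} = {G,T} (union, +1)
MN@0: {C} ∩ {C} = {C} (intersection, +0)
JMN@0: {A} ∪ {C} = {A,C} (union, +1)
FJMNU@0: {G,T} ∪ {A,C} = {A,C,G,T} (union, +1)
FU@1: {C} ∪ {T} = {C,T} (union, +1)
MN@1: {C} ∪ {G} = {C,G} (union, +1)
JMN@1: {G} ∩ {C,G} = {G} (intersection, +0)
FJMNU@1: {C,T} ∪ {G} = {C,G,T} (union, +1)
FU@2: {C} ∪ {G} = {C,G} (union, +1)
MN@2: {T} ∪ {A} = {A,T} (union, +1)
JMN@2: {T} ∩ {A,T} = {T} (intersection, +0)
FJMNU@2: {C,G} ∪ {T} = {C,G,T} (union, +1)
FU@3: {T} ∪ {G} = {G,T} (union, +1)
MN@3: {A} ∩ {A} = {A} (intersection, +0)
JMN@3: {G} ∪ {A} = {A,G} (union, +1)
FJMNU@3: {G,T} ∩ {A,G} = {G} (intersection, +0)
FU@4: {T} ∪ {G} = {G,T} (union, +1)
MN@4: {A} ∩ {A} = {A} (intersection, +0)
JMN@4: {T} ∪ {A} = {A,T} (union, +1)
FJMNU@4: {G,T} ∩ {A,T} = {T} (intersection, +0)
FU@5: {T} ∩ {T} = {T} (intersection, +0)
MN@5: {T} ∪ {C} = {C,T} (union, +1)
JMN@5: {G} ∪ {C,T} = {C,G,T} (union, +1)
FJMNU@5: {T} ∩ {C,G,T} = {T} (intersection, +0)
FU@6: {T} ∪ {A} = {A,T} (union, +1)
MN@6: {C} ∩ {C} = {C} (intersection, +0)
JMN@6: {G} ∪ {C} = {C,G} (union, +1)
FJMNU@6: {A,T} ∪ {C,G} = {A,C,G,T} (union, +1)
FU@7: {T} ∪ {A} = {A,T} (union, +1)
MN@7: {T} ∪ {A} = {A,T} (union, +1)
JMN@7: {T} ∩ {A,T} = {T} (intersection, +0)
FJMNU@7: {A,T} ∩ {T} = {T} (intersection, +0)
per-site changes: [3, 3, 3, 2, 2, 2, 3, 2]; total = 20

20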